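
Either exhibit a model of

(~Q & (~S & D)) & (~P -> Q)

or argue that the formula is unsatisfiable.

D: True; P: True; S: False; Q: False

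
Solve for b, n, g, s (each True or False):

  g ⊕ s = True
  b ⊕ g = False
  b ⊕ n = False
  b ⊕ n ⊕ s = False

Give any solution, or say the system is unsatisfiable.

b = True, n = True, g = True, s = False

g ⊕ s = T ⊕ F = True ✓
b ⊕ g = T ⊕ T = False ✓
b ⊕ n = T ⊕ T = False ✓
b ⊕ n ⊕ s = T ⊕ T ⊕ F = False ✓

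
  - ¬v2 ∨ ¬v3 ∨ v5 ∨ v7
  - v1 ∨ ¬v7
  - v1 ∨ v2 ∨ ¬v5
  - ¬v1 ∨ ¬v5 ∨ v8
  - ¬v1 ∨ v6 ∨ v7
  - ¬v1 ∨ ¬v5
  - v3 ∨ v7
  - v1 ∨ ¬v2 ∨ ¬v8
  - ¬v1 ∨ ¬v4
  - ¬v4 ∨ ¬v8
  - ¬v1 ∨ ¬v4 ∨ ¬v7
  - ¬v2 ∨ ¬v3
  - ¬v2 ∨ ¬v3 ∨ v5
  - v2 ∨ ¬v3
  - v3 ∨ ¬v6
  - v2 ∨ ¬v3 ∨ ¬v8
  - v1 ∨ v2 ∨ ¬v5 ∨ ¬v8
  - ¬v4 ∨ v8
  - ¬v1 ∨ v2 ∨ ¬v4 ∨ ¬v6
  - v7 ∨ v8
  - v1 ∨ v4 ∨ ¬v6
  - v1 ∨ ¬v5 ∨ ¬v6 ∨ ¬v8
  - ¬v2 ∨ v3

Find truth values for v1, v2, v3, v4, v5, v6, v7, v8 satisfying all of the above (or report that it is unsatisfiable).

v1=T, v2=F, v3=F, v4=F, v5=F, v6=F, v7=T, v8=T

Try v1 = False:
  (v1 ∨ ¬v7) forces v7 = False.
  (v3 ∨ v7) forces v3 = True.
  (¬v2 ∨ ¬v3) forces v2 = False.
  clause (v2 ∨ ¬v3) is falsified — backtrack.
So v1 = True.
  then (¬v1 ∨ ¬v5) forces v5 = False.
  then (¬v1 ∨ ¬v4) forces v4 = False.
Try v2 = True:
  (¬v2 ∨ ¬v3) forces v3 = False.
  clause (¬v2 ∨ v3) is falsified — backtrack.
So v2 = False.
  then (v2 ∨ ¬v3) forces v3 = False.
  then (v3 ∨ ¬v6) forces v6 = False.
  then (¬v1 ∨ v6 ∨ v7) forces v7 = True.
Set v8 = True.
All clauses satisfied.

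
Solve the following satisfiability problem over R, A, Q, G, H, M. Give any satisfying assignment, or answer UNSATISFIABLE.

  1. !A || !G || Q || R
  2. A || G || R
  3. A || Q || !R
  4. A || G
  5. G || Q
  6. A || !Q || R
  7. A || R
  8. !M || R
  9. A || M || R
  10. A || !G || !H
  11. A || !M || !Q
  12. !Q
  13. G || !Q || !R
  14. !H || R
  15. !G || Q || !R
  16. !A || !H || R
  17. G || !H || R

Case Q = True:
  Clause (!Q) is falsified — contradiction.
Case Q = False:
  (G || Q) forces G = True.
  (!G || Q || !R) forces R = False.
  (!A || !G || Q || R) forces A = False.
  Clause (A || R) is falsified — contradiction.
Both cases fail, so the formula is unsatisfiable.

UNSATISFIABLE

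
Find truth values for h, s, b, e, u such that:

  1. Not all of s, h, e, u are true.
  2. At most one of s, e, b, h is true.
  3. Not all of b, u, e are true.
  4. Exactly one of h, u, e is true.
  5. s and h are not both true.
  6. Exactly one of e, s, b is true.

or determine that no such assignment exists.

h: False, s: False, b: False, e: True, u: False

  (1) {s, h, e, u}: 1/4 true — not all ✓
  (2) {s, e, b, h}: 1 true — at most one ✓
  (3) {b, u, e}: 1/3 true — not all ✓
  (4) {h, u, e}: 1 true — exactly one ✓
  (5) s=F, h=F — not both ✓
  (6) {e, s, b}: 1 true — exactly one ✓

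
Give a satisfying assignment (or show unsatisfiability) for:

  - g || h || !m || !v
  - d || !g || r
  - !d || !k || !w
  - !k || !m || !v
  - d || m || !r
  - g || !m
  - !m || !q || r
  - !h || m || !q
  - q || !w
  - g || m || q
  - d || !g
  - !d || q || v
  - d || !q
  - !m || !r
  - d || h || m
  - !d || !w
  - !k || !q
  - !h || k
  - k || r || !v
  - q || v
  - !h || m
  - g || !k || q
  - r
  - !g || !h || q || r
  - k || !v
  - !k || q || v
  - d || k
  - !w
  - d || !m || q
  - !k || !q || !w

Unit clause (r) forces r = True.
Unit clause (!w) forces w = False.
In (!m || !r) only !m is left, so m = False.
In (!h || m) only !h is left, so h = False.
In (d || m || !r) only d is left, so d = True.
Set v = False.
  then (!d || q || v) forces q = True.
  then (!k || !q) forces k = False.
Set g = True.
All clauses satisfied.

h = False, d = True, v = False, r = True, q = True, m = False, g = True, w = False, k = False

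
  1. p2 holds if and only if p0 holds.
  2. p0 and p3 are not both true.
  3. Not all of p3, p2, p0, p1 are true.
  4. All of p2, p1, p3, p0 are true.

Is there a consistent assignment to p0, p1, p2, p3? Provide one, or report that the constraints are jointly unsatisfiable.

Case p3 = True:
  (2) with p3=T forces p0 = False.
  Constraint (4) is violated (p0=F) — contradiction.
Case p3 = False:
  Constraint (4) is violated (p3=F) — contradiction.
Both cases fail — unsatisfiable.

The formula is unsatisfiable.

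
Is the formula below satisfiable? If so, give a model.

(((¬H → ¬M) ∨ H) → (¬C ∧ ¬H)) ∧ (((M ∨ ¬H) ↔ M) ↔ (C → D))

H = False, M = True, C = False, D = True

  ((¬H → ¬M) ∨ H) → (¬C ∧ ¬H) = True
    (¬H → ¬M) ∨ H = False
      ¬H → ¬M = False
        ¬H = True
        ¬M = False
    ¬C ∧ ¬H = True
      ¬C = True
      ¬H = True
  ((M ∨ ¬H) ↔ M) ↔ (C → D) = True
    (M ∨ ¬H) ↔ M = True
      M ∨ ¬H = True
        ¬H = True
    C → D = True
Both conjuncts True, so the formula holds.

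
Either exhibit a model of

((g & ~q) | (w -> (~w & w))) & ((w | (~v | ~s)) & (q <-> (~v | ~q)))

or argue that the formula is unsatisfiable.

q = True, s = True, w = False, g = True, v = False

  (g & ~q) | (w -> (~w & w)) = True
    g & ~q = False
      ~q = False
    w -> (~w & w) = True
      ~w & w = False
        ~w = True
  (w | (~v | ~s)) & (q <-> (~v | ~q)) = True
    w | (~v | ~s) = True
      ~v | ~s = True
        ~v = True
        ~s = False
    q <-> (~v | ~q) = True
      ~v | ~q = True
        ~v = True
        ~q = False
Both conjuncts True, so the formula holds.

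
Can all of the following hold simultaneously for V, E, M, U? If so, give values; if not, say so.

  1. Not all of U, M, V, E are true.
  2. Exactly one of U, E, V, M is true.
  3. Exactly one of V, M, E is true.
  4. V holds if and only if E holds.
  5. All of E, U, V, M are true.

Unsatisfiable

Case V = True:
  (2) with V=T forces U = False.
  Constraint (5) is violated (U=F) — contradiction.
Case V = False:
  Constraint (5) is violated (V=F) — contradiction.
Both cases fail — unsatisfiable.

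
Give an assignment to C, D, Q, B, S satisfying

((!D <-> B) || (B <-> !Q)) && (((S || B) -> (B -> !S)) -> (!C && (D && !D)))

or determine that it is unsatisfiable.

C: True, D: False, Q: True, B: True, S: True

  (!D <-> B) || (B <-> !Q) = True
    !D <-> B = True
      !D = True
    B <-> !Q = False
      !Q = False
  ((S || B) -> (B -> !S)) -> (!C && (D && !D)) = True
    (S || B) -> (B -> !S) = False
      S || B = True
      B -> !S = False
        !S = False
    !C && (D && !D) = False
      !C = False
      D && !D = False
        !D = True
Both conjuncts True, so the formula holds.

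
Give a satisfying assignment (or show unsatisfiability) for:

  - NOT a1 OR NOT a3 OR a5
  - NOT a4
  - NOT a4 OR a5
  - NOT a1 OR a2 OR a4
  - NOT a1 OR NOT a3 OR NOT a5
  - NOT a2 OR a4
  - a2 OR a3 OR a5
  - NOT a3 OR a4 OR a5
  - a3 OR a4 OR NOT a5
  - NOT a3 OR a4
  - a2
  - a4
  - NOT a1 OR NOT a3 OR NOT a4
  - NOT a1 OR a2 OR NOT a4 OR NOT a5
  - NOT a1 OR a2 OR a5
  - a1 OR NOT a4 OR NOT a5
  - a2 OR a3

Unsatisfiable — no assignment works.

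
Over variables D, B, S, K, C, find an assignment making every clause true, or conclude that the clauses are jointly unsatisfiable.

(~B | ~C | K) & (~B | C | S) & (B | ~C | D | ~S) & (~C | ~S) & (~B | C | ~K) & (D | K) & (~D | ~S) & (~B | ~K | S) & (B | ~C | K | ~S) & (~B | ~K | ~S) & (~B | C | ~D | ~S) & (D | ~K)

Set D = True.
  then (~D | ~S) forces S = False.
Try B = True:
  (~B | C | S) forces C = True.
  (~B | ~C | K) forces K = True.
  clause (~B | ~K | S) is falsified — backtrack.
So B = False.
Set K = False.
Set C = True.
All clauses satisfied.

D: True, B: False, S: False, K: False, C: True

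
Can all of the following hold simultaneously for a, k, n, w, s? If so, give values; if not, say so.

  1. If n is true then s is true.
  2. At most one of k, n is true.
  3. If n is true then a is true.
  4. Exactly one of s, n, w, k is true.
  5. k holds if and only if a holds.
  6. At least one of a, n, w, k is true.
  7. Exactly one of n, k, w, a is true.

a=F, k=F, n=F, w=T, s=F

  (1) n=F ⇒ s: vacuous ✓
  (2) {k, n}: 0 true — at most one ✓
  (3) n=F ⇒ a: vacuous ✓
  (4) {s, n, w, k}: 1 true — exactly one ✓
  (5) k=F, a=F — same ✓
  (6) {a, n, w, k}: 1 true — at least one ✓
  (7) {n, k, w, a}: 1 true — exactly one ✓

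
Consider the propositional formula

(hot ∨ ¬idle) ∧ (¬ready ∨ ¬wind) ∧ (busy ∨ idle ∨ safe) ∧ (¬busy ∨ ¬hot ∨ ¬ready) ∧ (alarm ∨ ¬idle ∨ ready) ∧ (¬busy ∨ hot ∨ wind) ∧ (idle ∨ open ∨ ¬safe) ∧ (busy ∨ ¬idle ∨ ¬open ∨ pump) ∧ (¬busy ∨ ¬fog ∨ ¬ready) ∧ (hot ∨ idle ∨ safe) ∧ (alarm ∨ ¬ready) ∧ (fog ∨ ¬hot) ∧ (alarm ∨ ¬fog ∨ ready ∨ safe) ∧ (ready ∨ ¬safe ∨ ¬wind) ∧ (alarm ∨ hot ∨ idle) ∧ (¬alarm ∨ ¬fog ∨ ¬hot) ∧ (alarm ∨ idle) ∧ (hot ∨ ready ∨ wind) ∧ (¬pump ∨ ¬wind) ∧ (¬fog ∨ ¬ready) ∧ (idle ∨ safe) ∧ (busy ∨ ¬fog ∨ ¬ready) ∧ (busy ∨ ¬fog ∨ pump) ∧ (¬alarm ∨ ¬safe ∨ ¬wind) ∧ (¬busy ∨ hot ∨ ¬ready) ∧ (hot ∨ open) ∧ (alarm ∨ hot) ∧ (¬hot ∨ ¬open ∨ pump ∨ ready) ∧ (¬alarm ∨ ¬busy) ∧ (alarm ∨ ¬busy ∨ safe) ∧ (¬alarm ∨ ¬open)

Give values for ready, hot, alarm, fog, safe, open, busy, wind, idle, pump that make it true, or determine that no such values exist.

UNSATISFIABLE

Case alarm = True:
  (¬alarm ∨ ¬busy) forces busy = False.
  (¬alarm ∨ ¬open) forces open = False.
  (hot ∨ open) forces hot = True.
  (fog ∨ ¬hot) forces fog = True.
  Clause (¬alarm ∨ ¬fog ∨ ¬hot) is falsified — contradiction.
Case alarm = False:
  (alarm ∨ ¬ready) forces ready = False.
  (alarm ∨ ¬idle ∨ ready) forces idle = False.
  Clause (alarm ∨ idle) is falsified — contradiction.
Both cases fail, so the formula is unsatisfiable.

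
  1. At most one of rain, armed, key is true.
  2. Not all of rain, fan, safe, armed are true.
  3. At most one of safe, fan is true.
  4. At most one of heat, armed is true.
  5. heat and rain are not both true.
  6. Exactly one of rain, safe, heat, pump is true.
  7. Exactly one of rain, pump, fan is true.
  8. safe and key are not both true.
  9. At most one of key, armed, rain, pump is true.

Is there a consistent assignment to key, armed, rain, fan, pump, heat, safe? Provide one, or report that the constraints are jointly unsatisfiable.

key = True, armed = False, rain = False, fan = True, pump = False, heat = True, safe = False

  (1) {rain, armed, key}: 1 true — at most one ✓
  (2) {rain, fan, safe, armed}: 1/4 true — not all ✓
  (3) {safe, fan}: 1 true — at most one ✓
  (4) {heat, armed}: 1 true — at most one ✓
  (5) heat=T, rain=F — not both ✓
  (6) {rain, safe, heat, pump}: 1 true — exactly one ✓
  (7) {rain, pump, fan}: 1 true — exactly one ✓
  (8) safe=F, key=T — not both ✓
  (9) {key, armed, rain, pump}: 1 true — at most one ✓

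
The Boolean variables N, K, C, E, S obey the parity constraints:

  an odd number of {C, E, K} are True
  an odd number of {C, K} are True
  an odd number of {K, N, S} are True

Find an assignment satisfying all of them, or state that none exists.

N=F, K=T, C=F, E=F, S=F

{C, E, K}: 1 true → odd ✓
{C, K}: 1 true → odd ✓
{K, N, S}: 1 true → odd ✓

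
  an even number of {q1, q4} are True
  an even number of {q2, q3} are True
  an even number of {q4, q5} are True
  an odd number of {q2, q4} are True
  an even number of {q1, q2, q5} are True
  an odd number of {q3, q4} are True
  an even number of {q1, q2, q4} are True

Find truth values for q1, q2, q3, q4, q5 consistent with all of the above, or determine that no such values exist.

q1 = True, q2 = False, q3 = False, q4 = True, q5 = True

{q1, q4}: 2 true → even ✓
{q2, q3}: 0 true → even ✓
{q4, q5}: 2 true → even ✓
{q2, q4}: 1 true → odd ✓
{q1, q2, q5}: 2 true → even ✓
{q3, q4}: 1 true → odd ✓
{q1, q2, q4}: 2 true → even ✓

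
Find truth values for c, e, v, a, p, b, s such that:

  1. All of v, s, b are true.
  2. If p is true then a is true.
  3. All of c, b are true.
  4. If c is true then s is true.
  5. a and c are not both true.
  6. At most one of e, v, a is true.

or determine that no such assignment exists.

c=T, e=F, v=T, a=F, p=F, b=T, s=T

  (1) {v, s, b}: all 3 true ✓
  (2) p=F ⇒ a: vacuous ✓
  (3) {c, b}: all 2 true ✓
  (4) c=T ⇒ s: T ✓
  (5) a=F, c=T — not both ✓
  (6) {e, v, a}: 1 true — at most one ✓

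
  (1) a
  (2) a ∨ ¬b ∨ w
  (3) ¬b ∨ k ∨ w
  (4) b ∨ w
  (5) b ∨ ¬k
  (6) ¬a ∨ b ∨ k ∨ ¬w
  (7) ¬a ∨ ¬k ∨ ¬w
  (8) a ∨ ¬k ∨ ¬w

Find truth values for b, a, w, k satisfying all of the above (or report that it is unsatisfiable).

b=T, a=T, w=F, k=T

Unit clause (a) forces a = True.
Try b = False:
  (b ∨ w) forces w = True.
  (b ∨ ¬k) forces k = False.
  clause (¬a ∨ b ∨ k ∨ ¬w) is falsified — backtrack.
So b = True.
Set w = False.
  then (¬b ∨ k ∨ w) forces k = True.
All clauses satisfied.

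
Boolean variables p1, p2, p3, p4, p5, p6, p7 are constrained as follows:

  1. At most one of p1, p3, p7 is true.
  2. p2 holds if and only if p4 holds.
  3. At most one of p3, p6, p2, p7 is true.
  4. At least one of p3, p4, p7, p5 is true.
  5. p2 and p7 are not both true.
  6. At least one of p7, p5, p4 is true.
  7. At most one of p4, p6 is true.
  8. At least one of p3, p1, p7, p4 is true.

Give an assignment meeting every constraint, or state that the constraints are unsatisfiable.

p1: True; p2: True; p3: False; p4: True; p5: False; p6: False; p7: False

  (1) {p1, p3, p7}: 1 true — at most one ✓
  (2) p2=T, p4=T — same ✓
  (3) {p3, p6, p2, p7}: 1 true — at most one ✓
  (4) {p3, p4, p7, p5}: 1 true — at least one ✓
  (5) p2=T, p7=F — not both ✓
  (6) {p7, p5, p4}: 1 true — at least one ✓
  (7) {p4, p6}: 1 true — at most one ✓
  (8) {p3, p1, p7, p4}: 2 true — at least one ✓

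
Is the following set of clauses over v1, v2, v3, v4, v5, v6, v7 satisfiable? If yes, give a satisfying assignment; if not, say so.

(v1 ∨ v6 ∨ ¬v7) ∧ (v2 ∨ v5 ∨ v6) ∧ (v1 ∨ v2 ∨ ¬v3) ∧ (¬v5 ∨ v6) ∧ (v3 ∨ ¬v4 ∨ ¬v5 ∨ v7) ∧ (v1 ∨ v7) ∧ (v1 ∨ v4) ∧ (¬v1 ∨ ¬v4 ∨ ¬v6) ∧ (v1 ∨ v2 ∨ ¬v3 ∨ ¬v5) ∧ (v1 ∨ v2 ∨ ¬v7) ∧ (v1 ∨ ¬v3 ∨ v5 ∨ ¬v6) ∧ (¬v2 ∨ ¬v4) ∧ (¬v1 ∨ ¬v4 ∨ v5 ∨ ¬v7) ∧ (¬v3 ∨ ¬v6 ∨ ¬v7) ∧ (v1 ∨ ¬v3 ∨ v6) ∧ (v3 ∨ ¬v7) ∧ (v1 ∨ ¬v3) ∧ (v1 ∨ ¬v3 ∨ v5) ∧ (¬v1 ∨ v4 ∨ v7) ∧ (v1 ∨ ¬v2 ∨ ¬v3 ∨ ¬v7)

v1 = True; v2 = True; v3 = True; v4 = False; v5 = False; v6 = False; v7 = True

Try v1 = False:
  (v1 ∨ v7) forces v7 = True.
  (v1 ∨ v6 ∨ ¬v7) forces v6 = True.
  (v1 ∨ v4) forces v4 = True.
  (v1 ∨ v2 ∨ ¬v7) forces v2 = True.
  clause (¬v2 ∨ ¬v4) is falsified — backtrack.
So v1 = True.
Set v2 = True.
  then (¬v2 ∨ ¬v4) forces v4 = False.
  then (¬v1 ∨ v4 ∨ v7) forces v7 = True.
  then (v3 ∨ ¬v7) forces v3 = True.
  then (¬v3 ∨ ¬v6 ∨ ¬v7) forces v6 = False.
  then (¬v5 ∨ v6) forces v5 = False.
All clauses satisfied.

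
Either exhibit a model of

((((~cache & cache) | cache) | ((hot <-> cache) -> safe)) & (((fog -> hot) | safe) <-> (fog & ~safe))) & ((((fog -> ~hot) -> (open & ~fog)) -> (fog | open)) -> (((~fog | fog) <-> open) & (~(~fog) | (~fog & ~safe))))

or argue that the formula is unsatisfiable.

cache: False; open: True; hot: True; safe: False; fog: True

  (((~cache & cache) | cache) | ((hot <-> cache) -> safe)) & (((fog -> hot) | safe) <-> (fog & ~safe)) = True
    ((~cache & cache) | cache) | ((hot <-> cache) -> safe) = True
      (~cache & cache) | cache = False
        ~cache & cache = False
          ~cache = True
      (hot <-> cache) -> safe = True
        hot <-> cache = False
    ((fog -> hot) | safe) <-> (fog & ~safe) = True
      (fog -> hot) | safe = True
        fog -> hot = True
      fog & ~safe = True
        ~safe = True
  (((fog -> ~hot) -> (open & ~fog)) -> (fog | open)) -> (((~fog | fog) <-> open) & (~(~fog) | (~fog & ~safe))) = True
    ((fog -> ~hot) -> (open & ~fog)) -> (fog | open) = True
      (fog -> ~hot) -> (open & ~fog) = True
        fog -> ~hot = False
          ~hot = False
        open & ~fog = False
          ~fog = False
      fog | open = True
    ((~fog | fog) <-> open) & (~(~fog) | (~fog & ~safe)) = True
      (~fog | fog) <-> open = True
        ~fog | fog = True
          ~fog = False
      ~(~fog) | (~fog & ~safe) = True
        ~(~fog) = True
          ~fog = False
        ~fog & ~safe = False
          ~fog = False
          ~safe = True
Both conjuncts True, so the formula holds.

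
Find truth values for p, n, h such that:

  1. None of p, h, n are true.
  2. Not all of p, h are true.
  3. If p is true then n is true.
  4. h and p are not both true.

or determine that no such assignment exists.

p: False, n: False, h: False

  (1) {p, h, n}: 0 true — none ✓
  (2) {p, h}: 0/2 true — not all ✓
  (3) p=F ⇒ n: vacuous ✓
  (4) h=F, p=F — not both ✓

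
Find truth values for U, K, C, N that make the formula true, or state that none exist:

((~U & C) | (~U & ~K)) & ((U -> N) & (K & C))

U=F, K=T, C=T, N=F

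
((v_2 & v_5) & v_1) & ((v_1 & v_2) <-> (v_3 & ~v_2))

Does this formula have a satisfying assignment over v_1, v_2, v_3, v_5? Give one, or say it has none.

Unsatisfiable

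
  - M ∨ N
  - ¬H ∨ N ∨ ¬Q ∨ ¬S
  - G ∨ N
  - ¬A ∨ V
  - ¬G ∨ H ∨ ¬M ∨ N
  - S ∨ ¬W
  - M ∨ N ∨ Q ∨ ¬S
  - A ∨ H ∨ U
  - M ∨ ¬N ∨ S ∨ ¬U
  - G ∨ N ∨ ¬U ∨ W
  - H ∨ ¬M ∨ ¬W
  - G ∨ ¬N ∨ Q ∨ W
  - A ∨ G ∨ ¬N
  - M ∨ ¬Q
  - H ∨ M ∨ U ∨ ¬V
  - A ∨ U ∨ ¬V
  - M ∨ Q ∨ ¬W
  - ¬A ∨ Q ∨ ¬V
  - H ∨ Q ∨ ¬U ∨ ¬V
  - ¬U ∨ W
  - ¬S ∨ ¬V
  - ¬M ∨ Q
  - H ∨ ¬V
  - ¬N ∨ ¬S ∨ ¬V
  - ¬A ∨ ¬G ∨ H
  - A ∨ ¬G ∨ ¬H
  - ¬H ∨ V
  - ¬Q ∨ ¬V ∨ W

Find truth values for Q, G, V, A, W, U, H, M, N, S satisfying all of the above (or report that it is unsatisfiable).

Case V = True:
  (¬S ∨ ¬V) forces S = False.
  (S ∨ ¬W) forces W = False.
  (¬U ∨ W) forces U = False.
  (A ∨ U ∨ ¬V) forces A = True.
  (¬A ∨ Q ∨ ¬V) forces Q = True.
  Clause (¬Q ∨ ¬V ∨ W) is falsified — contradiction.
Case V = False:
  (¬A ∨ V) forces A = False.
  (¬H ∨ V) forces H = False.
  (A ∨ H ∨ U) forces U = True.
  (¬U ∨ W) forces W = True.
  (S ∨ ¬W) forces S = True.
  (H ∨ ¬M ∨ ¬W) forces M = False.
  (M ∨ N) forces N = True.
  (A ∨ G ∨ ¬N) forces G = True.
  (M ∨ ¬Q) forces Q = False.
  Clause (M ∨ Q ∨ ¬W) is falsified — contradiction.
Both cases fail, so the formula is unsatisfiable.

Unsatisfiable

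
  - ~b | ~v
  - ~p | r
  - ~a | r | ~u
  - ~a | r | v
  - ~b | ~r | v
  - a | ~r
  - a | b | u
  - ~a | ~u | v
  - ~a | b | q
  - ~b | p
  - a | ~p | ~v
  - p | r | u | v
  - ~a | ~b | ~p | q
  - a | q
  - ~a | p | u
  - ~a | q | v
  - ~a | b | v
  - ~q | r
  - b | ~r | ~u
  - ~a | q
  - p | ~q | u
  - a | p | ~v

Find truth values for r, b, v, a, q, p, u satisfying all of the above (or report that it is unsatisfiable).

r: True; b: False; v: True; a: True; q: True; p: True; u: False

Try r = False:
  (~p | r) forces p = False.
  (~b | p) forces b = False.
  (~q | r) forces q = False.
  (~a | b | q) forces a = False.
  clause (a | q) is falsified — backtrack.
So r = True.
  then (a | ~r) forces a = True.
  then (~a | q) forces q = True.
Try b = True:
  (~b | ~v) forces v = False.
  clause (~b | ~r | v) is falsified — backtrack.
So b = False.
  then (~a | b | v) forces v = True.
  then (b | ~r | ~u) forces u = False.
  then (p | ~q | u) forces p = True.
All clauses satisfied.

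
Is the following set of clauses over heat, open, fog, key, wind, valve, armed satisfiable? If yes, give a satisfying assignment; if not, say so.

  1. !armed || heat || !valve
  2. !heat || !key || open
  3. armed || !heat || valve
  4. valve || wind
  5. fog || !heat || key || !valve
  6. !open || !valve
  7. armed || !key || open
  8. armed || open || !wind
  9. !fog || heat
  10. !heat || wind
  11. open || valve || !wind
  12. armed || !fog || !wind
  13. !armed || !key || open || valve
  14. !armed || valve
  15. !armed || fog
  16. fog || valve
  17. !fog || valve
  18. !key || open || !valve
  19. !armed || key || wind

heat=F, open=F, fog=F, key=F, wind=F, valve=T, armed=F

Set heat = False.
  then (!fog || heat) forces fog = False.
  then (!armed || fog) forces armed = False.
  then (fog || valve) forces valve = True.
  then (!open || !valve) forces open = False.
  then (armed || !key || open) forces key = False.
  then (armed || open || !wind) forces wind = False.
All clauses satisfied.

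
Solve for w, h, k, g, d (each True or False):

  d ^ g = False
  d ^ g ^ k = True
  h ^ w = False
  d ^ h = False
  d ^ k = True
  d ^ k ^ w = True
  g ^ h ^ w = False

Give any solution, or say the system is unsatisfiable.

w = False, h = False, k = True, g = False, d = False

d ^ g = F ^ F = False ✓
d ^ g ^ k = F ^ F ^ T = True ✓
h ^ w = F ^ F = False ✓
d ^ h = F ^ F = False ✓
d ^ k = F ^ T = True ✓
d ^ k ^ w = F ^ T ^ F = True ✓
g ^ h ^ w = F ^ F ^ F = False ✓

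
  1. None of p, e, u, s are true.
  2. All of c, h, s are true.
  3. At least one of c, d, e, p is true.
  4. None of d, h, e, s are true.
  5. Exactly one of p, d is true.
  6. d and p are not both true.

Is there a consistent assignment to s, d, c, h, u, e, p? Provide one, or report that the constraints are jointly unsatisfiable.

The formula is unsatisfiable.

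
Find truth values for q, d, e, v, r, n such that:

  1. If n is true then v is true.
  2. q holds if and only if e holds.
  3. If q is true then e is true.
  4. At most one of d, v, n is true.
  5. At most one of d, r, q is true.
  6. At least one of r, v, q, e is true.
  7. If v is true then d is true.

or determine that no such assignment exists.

q = True, d = False, e = True, v = False, r = False, n = False

  (1) n=F ⇒ v: vacuous ✓
  (2) q=T, e=T — same ✓
  (3) q=T ⇒ e: T ✓
  (4) {d, v, n}: 0 true — at most one ✓
  (5) {d, r, q}: 1 true — at most one ✓
  (6) {r, v, q, e}: 2 true — at least one ✓
  (7) v=F ⇒ d: vacuous ✓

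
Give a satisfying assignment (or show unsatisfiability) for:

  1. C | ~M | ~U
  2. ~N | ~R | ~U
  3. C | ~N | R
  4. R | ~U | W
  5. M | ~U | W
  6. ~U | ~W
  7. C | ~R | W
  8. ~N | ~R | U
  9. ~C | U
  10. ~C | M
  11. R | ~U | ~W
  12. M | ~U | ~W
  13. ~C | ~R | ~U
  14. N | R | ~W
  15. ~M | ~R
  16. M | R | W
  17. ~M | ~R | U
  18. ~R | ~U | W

R=T, W=T, U=F, N=F, M=F, C=F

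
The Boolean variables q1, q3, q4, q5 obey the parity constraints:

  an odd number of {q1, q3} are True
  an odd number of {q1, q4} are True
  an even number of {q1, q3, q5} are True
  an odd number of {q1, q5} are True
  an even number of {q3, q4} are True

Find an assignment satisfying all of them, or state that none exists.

q1: False, q3: True, q4: True, q5: True

{q1, q3}: 1 true → odd ✓
{q1, q4}: 1 true → odd ✓
{q1, q3, q5}: 2 true → even ✓
{q1, q5}: 1 true → odd ✓
{q3, q4}: 2 true → even ✓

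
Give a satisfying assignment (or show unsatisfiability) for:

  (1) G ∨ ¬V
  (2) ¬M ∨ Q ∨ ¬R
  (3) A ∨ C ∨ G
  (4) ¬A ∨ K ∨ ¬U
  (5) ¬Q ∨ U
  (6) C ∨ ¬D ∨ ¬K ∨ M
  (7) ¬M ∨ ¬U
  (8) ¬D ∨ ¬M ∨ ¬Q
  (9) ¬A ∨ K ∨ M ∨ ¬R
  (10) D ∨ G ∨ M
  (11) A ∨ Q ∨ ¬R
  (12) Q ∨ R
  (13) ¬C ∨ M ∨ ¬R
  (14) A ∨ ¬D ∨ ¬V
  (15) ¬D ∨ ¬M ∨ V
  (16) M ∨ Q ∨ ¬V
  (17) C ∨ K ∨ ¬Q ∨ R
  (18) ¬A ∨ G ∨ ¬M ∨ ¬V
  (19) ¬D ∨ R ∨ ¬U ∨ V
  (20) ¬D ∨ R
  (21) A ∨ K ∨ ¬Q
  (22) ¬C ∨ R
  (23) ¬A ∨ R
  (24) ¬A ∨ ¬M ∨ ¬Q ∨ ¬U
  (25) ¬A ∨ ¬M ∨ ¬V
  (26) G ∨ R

Set G = True.
Set R = True.
Set V = False.
Set C = False.
Set A = False.
  then (A ∨ Q ∨ ¬R) forces Q = True.
  then (A ∨ K ∨ ¬Q) forces K = True.
  then (¬Q ∨ U) forces U = True.
  then (¬M ∨ ¬U) forces M = False.
  then (C ∨ ¬D ∨ ¬K ∨ M) forces D = False.
All clauses satisfied.

G = True, R = True, V = False, C = False, A = False, U = True, Q = True, D = False, K = True, M = False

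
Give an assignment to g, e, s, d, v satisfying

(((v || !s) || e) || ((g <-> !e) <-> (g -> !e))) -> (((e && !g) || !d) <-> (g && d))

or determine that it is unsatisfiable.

g: False, e: False, s: True, d: False, v: False

  (((v || !s) || e) || ((g <-> !e) <-> (g -> !e))) -> (((e && !g) || !d) <-> (g && d)) = True
    ((v || !s) || e) || ((g <-> !e) <-> (g -> !e)) = False
      (v || !s) || e = False
        v || !s = False
          !s = False
      (g <-> !e) <-> (g -> !e) = False
        g <-> !e = False
          !e = True
        g -> !e = True
          !e = True
    ((e && !g) || !d) <-> (g && d) = False
      (e && !g) || !d = True
        e && !g = False
          !g = True
        !d = True
      g && d = False
The formula evaluates to True.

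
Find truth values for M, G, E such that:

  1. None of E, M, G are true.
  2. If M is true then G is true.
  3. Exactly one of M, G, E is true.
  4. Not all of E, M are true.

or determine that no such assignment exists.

The formula is unsatisfiable.

Case M = True:
  Constraint (1) is violated (M=T) — contradiction.
Case M = False:
  (1) forces E = False.
  (1) forces G = False.
  Constraint (3) is violated (M=F, G=F, E=F) — contradiction.
Both cases fail — unsatisfiable.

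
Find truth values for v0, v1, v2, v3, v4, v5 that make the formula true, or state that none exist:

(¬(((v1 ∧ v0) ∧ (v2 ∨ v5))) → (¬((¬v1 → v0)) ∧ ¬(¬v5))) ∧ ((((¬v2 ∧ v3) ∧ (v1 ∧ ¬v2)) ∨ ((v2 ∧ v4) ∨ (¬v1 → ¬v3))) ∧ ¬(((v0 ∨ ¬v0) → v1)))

v0 = False; v1 = False; v2 = False; v3 = False; v4 = True; v5 = True

  ¬(((v1 ∧ v0) ∧ (v2 ∨ v5))) → (¬((¬v1 → v0)) ∧ ¬(¬v5)) = True
    ¬(((v1 ∧ v0) ∧ (v2 ∨ v5))) = True
      (v1 ∧ v0) ∧ (v2 ∨ v5) = False
        v1 ∧ v0 = False
        v2 ∨ v5 = True
    ¬((¬v1 → v0)) ∧ ¬(¬v5) = True
      ¬((¬v1 → v0)) = True
        ¬v1 → v0 = False
          ¬v1 = True
      ¬(¬v5) = True
        ¬v5 = False
  (((¬v2 ∧ v3) ∧ (v1 ∧ ¬v2)) ∨ ((v2 ∧ v4) ∨ (¬v1 → ¬v3))) ∧ ¬(((v0 ∨ ¬v0) → v1)) = True
    ((¬v2 ∧ v3) ∧ (v1 ∧ ¬v2)) ∨ ((v2 ∧ v4) ∨ (¬v1 → ¬v3)) = True
      (¬v2 ∧ v3) ∧ (v1 ∧ ¬v2) = False
        ¬v2 ∧ v3 = False
          ¬v2 = True
        v1 ∧ ¬v2 = False
          ¬v2 = True
      (v2 ∧ v4) ∨ (¬v1 → ¬v3) = True
        v2 ∧ v4 = False
        ¬v1 → ¬v3 = True
          ¬v1 = True
          ¬v3 = True
    ¬(((v0 ∨ ¬v0) → v1)) = True
      (v0 ∨ ¬v0) → v1 = False
        v0 ∨ ¬v0 = True
          ¬v0 = True
Both conjuncts True, so the formula holds.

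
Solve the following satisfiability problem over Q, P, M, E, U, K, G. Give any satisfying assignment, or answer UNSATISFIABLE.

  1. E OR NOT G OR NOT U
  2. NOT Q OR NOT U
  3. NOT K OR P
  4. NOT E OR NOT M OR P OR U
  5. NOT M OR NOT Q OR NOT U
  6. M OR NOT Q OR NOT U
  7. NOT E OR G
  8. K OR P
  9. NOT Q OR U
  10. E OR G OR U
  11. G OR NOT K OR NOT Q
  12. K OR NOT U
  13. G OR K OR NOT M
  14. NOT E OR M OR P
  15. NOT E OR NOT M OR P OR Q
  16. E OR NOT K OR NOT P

Q = False, P = True, M = False, E = True, U = False, K = False, G = True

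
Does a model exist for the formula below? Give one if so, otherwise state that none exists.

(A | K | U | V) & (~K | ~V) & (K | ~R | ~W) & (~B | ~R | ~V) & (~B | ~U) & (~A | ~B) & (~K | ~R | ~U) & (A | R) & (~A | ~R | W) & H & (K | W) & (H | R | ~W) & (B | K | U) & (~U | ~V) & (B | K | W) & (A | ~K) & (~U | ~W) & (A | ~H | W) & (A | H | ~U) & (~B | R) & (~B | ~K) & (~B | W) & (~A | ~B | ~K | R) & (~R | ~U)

R=F; W=T; K=T; U=F; H=T; V=F; A=T; B=F

Unit clause (H) forces H = True.
Set R = False.
  then (A | R) forces A = True.
  then (~B | R) forces B = False.
Set W = True.
  then (~U | ~W) forces U = False.
  then (B | K | U) forces K = True.
  then (~K | ~V) forces V = False.
All clauses satisfied.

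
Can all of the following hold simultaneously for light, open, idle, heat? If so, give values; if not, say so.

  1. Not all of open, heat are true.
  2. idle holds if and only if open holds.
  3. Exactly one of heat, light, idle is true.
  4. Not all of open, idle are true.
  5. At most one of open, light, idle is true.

light = True, open = False, idle = False, heat = False

  (1) {open, heat}: 0/2 true — not all ✓
  (2) idle=F, open=F — same ✓
  (3) {heat, light, idle}: 1 true — exactly one ✓
  (4) {open, idle}: 0/2 true — not all ✓
  (5) {open, light, idle}: 1 true — at most one ✓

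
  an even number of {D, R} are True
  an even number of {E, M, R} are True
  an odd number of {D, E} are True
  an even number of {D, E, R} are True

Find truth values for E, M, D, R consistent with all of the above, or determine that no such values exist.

E=F, M=T, D=T, R=T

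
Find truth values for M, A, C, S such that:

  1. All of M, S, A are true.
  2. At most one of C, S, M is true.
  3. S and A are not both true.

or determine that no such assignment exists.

No satisfying assignment exists.

Case M = True:
  (1) forces S = True.
  Constraint (2) is violated (S=T, M=T) — contradiction.
Case M = False:
  Constraint (1) is violated (M=F) — contradiction.
Both cases fail — unsatisfiable.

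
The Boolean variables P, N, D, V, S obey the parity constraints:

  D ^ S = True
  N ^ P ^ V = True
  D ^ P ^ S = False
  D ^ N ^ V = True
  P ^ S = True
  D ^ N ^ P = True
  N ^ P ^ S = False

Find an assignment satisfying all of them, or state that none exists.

P: True, N: True, D: True, V: True, S: False

D ^ S = T ^ F = True ✓
N ^ P ^ V = T ^ T ^ T = True ✓
D ^ P ^ S = T ^ T ^ F = False ✓
D ^ N ^ V = T ^ T ^ T = True ✓
P ^ S = T ^ F = True ✓
D ^ N ^ P = T ^ T ^ T = True ✓
N ^ P ^ S = T ^ T ^ F = False ✓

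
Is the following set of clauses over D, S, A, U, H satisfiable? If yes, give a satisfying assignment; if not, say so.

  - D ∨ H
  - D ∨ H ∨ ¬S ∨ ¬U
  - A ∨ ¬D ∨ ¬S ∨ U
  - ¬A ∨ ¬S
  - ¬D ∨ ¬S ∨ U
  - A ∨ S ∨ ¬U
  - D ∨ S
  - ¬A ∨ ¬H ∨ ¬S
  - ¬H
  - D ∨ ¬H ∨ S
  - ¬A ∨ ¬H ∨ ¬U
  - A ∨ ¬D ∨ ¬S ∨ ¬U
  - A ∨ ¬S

Unit clause (¬H) forces H = False.
In (D ∨ H) only D is left, so D = True.
Try S = True:
  (¬A ∨ ¬S) forces A = False.
  clause (A ∨ ¬S) is falsified — backtrack.
So S = False.
Set A = True.
Set U = True.
All clauses satisfied.

D: True, S: False, A: True, U: True, H: False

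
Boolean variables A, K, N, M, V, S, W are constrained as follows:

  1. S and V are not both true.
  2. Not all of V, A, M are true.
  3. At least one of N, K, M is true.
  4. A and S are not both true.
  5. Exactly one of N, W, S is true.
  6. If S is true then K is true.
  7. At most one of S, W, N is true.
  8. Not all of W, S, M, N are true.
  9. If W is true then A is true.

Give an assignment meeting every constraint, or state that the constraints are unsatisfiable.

A = False, K = False, N = True, M = False, V = False, S = False, W = False

  (1) S=F, V=F — not both ✓
  (2) {V, A, M}: 0/3 true — not all ✓
  (3) {N, K, M}: 1 true — at least one ✓
  (4) A=F, S=F — not both ✓
  (5) {N, W, S}: 1 true — exactly one ✓
  (6) S=F ⇒ K: vacuous ✓
  (7) {S, W, N}: 1 true — at most one ✓
  (8) {W, S, M, N}: 1/4 true — not all ✓
  (9) W=F ⇒ A: vacuous ✓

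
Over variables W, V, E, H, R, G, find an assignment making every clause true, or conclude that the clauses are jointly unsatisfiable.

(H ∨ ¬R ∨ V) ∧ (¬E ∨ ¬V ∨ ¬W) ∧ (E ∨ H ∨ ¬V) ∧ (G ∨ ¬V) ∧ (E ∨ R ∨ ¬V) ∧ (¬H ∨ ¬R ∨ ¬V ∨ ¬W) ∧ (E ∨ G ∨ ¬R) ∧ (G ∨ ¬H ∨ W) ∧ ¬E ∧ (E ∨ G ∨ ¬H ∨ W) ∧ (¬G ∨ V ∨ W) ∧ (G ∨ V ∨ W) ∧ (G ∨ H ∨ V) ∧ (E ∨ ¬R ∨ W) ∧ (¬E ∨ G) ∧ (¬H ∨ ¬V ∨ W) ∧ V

Case V = True:
  (G ∨ ¬V) forces G = True.
  (¬E) forces E = False.
  (E ∨ H ∨ ¬V) forces H = True.
  (E ∨ R ∨ ¬V) forces R = True.
  (¬H ∨ ¬R ∨ ¬V ∨ ¬W) forces W = False.
  Clause (E ∨ ¬R ∨ W) is falsified — contradiction.
Case V = False:
  Clause (V) is falsified — contradiction.
Both cases fail, so the formula is unsatisfiable.

Unsatisfiable — no assignment works.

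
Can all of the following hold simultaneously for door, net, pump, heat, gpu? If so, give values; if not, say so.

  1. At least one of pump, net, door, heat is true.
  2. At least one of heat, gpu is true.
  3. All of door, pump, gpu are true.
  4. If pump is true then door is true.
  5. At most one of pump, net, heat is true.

door = True, net = False, pump = True, heat = False, gpu = True

  (1) {pump, net, door, heat}: 2 true — at least one ✓
  (2) {heat, gpu}: 1 true — at least one ✓
  (3) {door, pump, gpu}: all 3 true ✓
  (4) pump=T ⇒ door: T ✓
  (5) {pump, net, heat}: 1 true — at most one ✓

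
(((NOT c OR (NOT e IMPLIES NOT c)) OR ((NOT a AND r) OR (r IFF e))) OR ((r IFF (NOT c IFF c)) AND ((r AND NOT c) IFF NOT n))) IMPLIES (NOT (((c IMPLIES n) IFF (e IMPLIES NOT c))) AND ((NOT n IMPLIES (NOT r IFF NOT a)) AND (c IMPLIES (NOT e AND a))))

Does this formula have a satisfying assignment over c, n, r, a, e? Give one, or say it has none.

c = True, n = True, r = True, a = True, e = False

  (((NOT c OR (NOT e IMPLIES NOT c)) OR ((NOT a AND r) OR (r IFF e))) OR ((r IFF (NOT c IFF c)) AND ((r AND NOT c) IFF NOT n))) IMPLIES (NOT (((c IMPLIES n) IFF (e IMPLIES NOT c))) AND ((NOT n IMPLIES (NOT r IFF NOT a)) AND (c IMPLIES (NOT e AND a)))) = True
    ((NOT c OR (NOT e IMPLIES NOT c)) OR ((NOT a AND r) OR (r IFF e))) OR ((r IFF (NOT c IFF c)) AND ((r AND NOT c) IFF NOT n)) = False
      (NOT c OR (NOT e IMPLIES NOT c)) OR ((NOT a AND r) OR (r IFF e)) = False
        NOT c OR (NOT e IMPLIES NOT c) = False
          NOT c = False
          NOT e IMPLIES NOT c = False
            NOT e = True
            NOT c = False
        (NOT a AND r) OR (r IFF e) = False
          NOT a AND r = False
            NOT a = False
          r IFF e = False
      (r IFF (NOT c IFF c)) AND ((r AND NOT c) IFF NOT n) = False
        r IFF (NOT c IFF c) = False
          NOT c IFF c = False
            NOT c = False
        (r AND NOT c) IFF NOT n = True
          r AND NOT c = False
            NOT c = False
          NOT n = False
    NOT (((c IMPLIES n) IFF (e IMPLIES NOT c))) AND ((NOT n IMPLIES (NOT r IFF NOT a)) AND (c IMPLIES (NOT e AND a))) = False
      NOT (((c IMPLIES n) IFF (e IMPLIES NOT c))) = False
        (c IMPLIES n) IFF (e IMPLIES NOT c) = True
          c IMPLIES n = True
          e IMPLIES NOT c = True
            NOT c = False
      (NOT n IMPLIES (NOT r IFF NOT a)) AND (c IMPLIES (NOT e AND a)) = True
        NOT n IMPLIES (NOT r IFF NOT a) = True
          NOT n = False
          NOT r IFF NOT a = True
            NOT r = False
            NOT a = False
        c IMPLIES (NOT e AND a) = True
          NOT e AND a = True
            NOT e = True
The formula evaluates to True.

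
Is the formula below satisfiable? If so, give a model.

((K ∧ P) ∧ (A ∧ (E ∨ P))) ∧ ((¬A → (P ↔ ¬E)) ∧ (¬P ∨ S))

S = True; P = True; K = True; A = True; E = True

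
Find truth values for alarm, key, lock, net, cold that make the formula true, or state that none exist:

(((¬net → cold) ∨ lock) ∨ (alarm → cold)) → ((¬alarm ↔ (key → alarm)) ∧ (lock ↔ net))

alarm=F; key=F; lock=T; net=T; cold=F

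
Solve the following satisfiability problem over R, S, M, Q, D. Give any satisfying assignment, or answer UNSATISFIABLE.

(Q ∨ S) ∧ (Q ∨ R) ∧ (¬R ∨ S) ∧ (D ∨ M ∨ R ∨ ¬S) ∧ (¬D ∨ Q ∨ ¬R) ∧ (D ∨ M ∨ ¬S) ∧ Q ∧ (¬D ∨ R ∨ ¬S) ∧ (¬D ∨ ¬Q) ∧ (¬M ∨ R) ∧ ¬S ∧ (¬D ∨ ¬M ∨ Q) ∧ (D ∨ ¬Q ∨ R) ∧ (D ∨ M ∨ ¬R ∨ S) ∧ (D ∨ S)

UNSATISFIABLE

Case Q = True:
  (¬D ∨ ¬Q) forces D = False.
  (¬S) forces S = False.
  Clause (D ∨ S) is falsified — contradiction.
Case Q = False:
  Clause (Q) is falsified — contradiction.
Both cases fail, so the formula is unsatisfiable.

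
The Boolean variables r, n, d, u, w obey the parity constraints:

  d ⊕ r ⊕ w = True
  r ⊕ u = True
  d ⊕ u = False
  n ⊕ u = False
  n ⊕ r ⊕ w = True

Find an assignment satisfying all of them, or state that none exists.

r=F; n=T; d=T; u=T; w=F

d ⊕ r ⊕ w = T ⊕ F ⊕ F = True ✓
r ⊕ u = F ⊕ T = True ✓
d ⊕ u = T ⊕ T = False ✓
n ⊕ u = T ⊕ T = False ✓
n ⊕ r ⊕ w = T ⊕ F ⊕ F = True ✓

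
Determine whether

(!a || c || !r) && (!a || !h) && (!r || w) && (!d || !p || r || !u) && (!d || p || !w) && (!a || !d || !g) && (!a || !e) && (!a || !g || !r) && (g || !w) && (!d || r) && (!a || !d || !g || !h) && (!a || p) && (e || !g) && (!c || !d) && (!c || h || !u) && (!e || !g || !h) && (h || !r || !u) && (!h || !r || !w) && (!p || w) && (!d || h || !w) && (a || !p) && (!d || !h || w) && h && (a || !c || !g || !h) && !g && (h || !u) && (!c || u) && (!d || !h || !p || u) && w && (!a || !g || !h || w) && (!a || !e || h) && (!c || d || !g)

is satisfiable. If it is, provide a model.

Unsatisfiable — no assignment works.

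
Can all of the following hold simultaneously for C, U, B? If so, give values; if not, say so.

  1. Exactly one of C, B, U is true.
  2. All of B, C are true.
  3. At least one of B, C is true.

No satisfying assignment exists.

Case C = True:
  (1) with C=T forces B = False.
  Constraint (2) is violated (B=F) — contradiction.
Case C = False:
  Constraint (2) is violated (C=F) — contradiction.
Both cases fail — unsatisfiable.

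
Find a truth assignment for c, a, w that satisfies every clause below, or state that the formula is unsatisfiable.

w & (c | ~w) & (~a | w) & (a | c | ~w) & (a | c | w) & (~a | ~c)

c: True; a: False; w: True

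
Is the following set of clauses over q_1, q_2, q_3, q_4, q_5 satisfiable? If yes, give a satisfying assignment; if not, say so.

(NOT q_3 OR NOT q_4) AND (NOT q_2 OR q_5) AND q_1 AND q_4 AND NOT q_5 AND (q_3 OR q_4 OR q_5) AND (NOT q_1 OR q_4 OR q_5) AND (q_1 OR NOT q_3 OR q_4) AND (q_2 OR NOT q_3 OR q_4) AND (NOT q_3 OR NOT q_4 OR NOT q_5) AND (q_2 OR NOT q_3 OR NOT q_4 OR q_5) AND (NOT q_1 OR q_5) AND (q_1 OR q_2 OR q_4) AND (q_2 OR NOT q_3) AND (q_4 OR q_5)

Case q_5 = True:
  Clause (NOT q_5) is falsified — contradiction.
Case q_5 = False:
  (NOT q_2 OR q_5) forces q_2 = False.
  (q_1) forces q_1 = True.
  Clause (NOT q_1 OR q_5) is falsified — contradiction.
Both cases fail, so the formula is unsatisfiable.

Unsatisfiable — no assignment works.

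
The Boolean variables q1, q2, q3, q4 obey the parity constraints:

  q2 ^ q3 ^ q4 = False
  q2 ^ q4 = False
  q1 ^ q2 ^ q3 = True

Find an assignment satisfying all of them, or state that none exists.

q1 = True, q2 = False, q3 = False, q4 = False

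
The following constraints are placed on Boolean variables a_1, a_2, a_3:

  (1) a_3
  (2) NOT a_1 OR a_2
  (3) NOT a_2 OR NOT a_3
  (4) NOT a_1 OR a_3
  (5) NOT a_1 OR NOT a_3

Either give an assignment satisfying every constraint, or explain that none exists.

a_1=F; a_2=F; a_3=T

Unit clause (a_3) forces a_3 = True.
In (NOT a_2 OR NOT a_3) only NOT a_2 is left, so a_2 = False.
In (NOT a_1 OR NOT a_3) only NOT a_1 is left, so a_1 = False.
Check each clause:
  (a_3): a_3 holds.
  (NOT a_1 OR a_2): NOT a_1 holds.
  (NOT a_2 OR NOT a_3): NOT a_2 holds.
  (NOT a_1 OR a_3): NOT a_1 holds.
  (NOT a_1 OR NOT a_3): NOT a_1 holds.
All clauses satisfied.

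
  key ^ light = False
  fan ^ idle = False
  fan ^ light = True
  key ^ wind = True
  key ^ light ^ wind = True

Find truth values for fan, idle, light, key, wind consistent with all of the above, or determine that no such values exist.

fan = True; idle = True; light = False; key = False; wind = True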